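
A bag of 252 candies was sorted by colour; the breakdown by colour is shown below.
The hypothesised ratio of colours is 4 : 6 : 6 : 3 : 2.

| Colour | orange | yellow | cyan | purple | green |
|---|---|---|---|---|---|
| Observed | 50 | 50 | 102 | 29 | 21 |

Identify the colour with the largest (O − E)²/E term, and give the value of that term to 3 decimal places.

Ratio total = 21. Expected counts: 252×4/21 = 48, 252×6/21 = 72, 252×6/21 = 72, 252×3/21 = 36, 252×2/21 = 24.
χ² = (50−48)²/48 + (50−72)²/72 + (102−72)²/72 + (29−36)²/36 + (21−24)²/24
   = 0.0833 + 6.7222 + 12.5000 + 1.3611 + 0.3750
The largest term is for cyan: 12.500.

cyan, 12.500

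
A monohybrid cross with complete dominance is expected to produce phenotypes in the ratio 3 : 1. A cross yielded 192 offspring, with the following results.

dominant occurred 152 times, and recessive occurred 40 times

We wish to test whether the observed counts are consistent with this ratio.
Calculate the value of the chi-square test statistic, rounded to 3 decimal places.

1.778

Ratio total = 4. Expected counts: 192×3/4 = 144, 192×1/4 = 48.
dominant: (152 − 144)²/144 = 64/144 = 0.4444
recessive: (40 − 48)²/48 = 64/48 = 1.3333
Sum = 1.778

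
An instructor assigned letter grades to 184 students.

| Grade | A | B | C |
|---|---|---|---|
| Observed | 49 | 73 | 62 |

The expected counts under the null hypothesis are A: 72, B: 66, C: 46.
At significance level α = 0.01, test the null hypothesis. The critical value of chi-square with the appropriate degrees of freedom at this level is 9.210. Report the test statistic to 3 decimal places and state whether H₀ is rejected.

χ² = (49−72)²/72 + (73−66)²/66 + (62−46)²/46
   = 7.3472 + 0.7424 + 5.5652
Sum = 13.655
df = 2. Since 13.655 > 9.210, we reject H₀.

13.655; reject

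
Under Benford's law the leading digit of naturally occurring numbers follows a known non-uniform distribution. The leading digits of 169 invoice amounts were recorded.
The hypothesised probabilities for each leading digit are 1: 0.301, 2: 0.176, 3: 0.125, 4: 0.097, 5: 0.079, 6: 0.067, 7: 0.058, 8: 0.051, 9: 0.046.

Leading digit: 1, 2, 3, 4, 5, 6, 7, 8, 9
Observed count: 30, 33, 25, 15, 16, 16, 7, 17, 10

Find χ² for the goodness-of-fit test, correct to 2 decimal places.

Expected counts E_i = n·p_i: 169×0.301 = 50.869, 169×0.176 = 29.744, 169×0.125 = 21.125, 169×0.097 = 16.393, 169×0.079 = 13.351, 169×0.067 = 11.323, 169×0.058 = 9.802, 169×0.051 = 8.619, 169×0.046 = 7.774.
χ² = (30−50.869)²/50.869 + (33−29.744)²/29.744 + (25−21.125)²/21.125 + (15−16.393)²/16.393 + (16−13.351)²/13.351 + (16−11.323)²/11.323 + (7−9.802)²/9.802 + (17−8.619)²/8.619 + (10−7.774)²/7.774
   = 8.562 + 0.356 + 0.711 + 0.118 + 0.526 + 1.932 + 0.801 + 8.150 + 0.637
Sum = 21.79

21.79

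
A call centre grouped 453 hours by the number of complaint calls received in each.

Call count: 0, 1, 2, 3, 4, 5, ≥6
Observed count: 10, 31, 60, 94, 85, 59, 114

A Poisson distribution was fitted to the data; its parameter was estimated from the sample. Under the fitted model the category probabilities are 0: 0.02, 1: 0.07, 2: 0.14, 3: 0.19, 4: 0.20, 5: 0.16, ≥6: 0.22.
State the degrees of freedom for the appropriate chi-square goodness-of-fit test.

There are k = 7 categories and 1 parameter estimated from the data, so df = 7 − 1 − 1 = 5.

5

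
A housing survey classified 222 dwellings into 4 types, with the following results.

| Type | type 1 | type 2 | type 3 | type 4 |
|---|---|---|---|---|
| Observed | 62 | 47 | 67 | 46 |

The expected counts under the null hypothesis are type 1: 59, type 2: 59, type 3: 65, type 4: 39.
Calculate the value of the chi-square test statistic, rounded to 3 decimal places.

cat         O        E   (O−E)²/E
type 1     62       59     0.1525
type 2     47       59     2.4407
type 3     67       65     0.0615
type 4     46       39     1.2564
Sum = 3.911

3.911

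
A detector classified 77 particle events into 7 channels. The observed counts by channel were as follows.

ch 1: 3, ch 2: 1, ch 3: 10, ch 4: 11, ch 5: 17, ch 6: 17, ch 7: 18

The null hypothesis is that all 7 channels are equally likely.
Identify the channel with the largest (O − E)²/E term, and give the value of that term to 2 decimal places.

Expected count for each of the 7 categories: 77/7 = 11.
ch 1: (3 − 11)²/11 = 64/11 = 5.818
ch 2: (1 − 11)²/11 = 100/11 = 9.091
ch 3: (10 − 11)²/11 = 1/11 = 0.091
ch 4: (11 − 11)²/11 = 0/11 = 0.000
ch 5: (17 − 11)²/11 = 36/11 = 3.273
ch 6: (17 − 11)²/11 = 36/11 = 3.273
ch 7: (18 − 11)²/11 = 49/11 = 4.455
The largest term is for ch 2: 9.09.

ch 2, 9.09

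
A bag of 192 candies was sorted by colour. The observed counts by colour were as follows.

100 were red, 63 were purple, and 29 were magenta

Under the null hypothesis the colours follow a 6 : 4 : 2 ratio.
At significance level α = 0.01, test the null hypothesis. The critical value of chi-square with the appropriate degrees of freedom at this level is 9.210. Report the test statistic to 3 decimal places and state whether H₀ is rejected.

Ratio total = 12. Expected counts: 192×6/12 = 96, 192×4/12 = 64, 192×2/12 = 32.
χ² = (100−96)²/96 + (63−64)²/64 + (29−32)²/32
   = 0.1667 + 0.0156 + 0.2813
Sum = 0.464
df = 2. Since 0.464 < 9.210, we do not reject H₀.

0.464; do not reject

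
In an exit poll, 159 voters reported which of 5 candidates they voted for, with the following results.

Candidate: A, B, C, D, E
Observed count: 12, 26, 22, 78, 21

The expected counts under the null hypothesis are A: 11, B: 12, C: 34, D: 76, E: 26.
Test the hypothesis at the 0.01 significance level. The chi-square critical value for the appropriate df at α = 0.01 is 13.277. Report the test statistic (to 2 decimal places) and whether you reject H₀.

cat         O        E   (O−E)²/E
A          12       11      0.091
B          26       12     16.333
C          22       34      4.235
D          78       76      0.053
E          21       26      0.962
Sum = 21.67
df = 4. Since 21.67 > 13.277, we reject H₀.

21.67; reject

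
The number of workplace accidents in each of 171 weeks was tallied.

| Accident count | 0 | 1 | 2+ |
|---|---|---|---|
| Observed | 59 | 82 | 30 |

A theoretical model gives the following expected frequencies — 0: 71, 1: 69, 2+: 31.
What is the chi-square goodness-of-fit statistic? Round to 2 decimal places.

χ² = (59−71)²/71 + (82−69)²/69 + (30−31)²/31
   = 2.028 + 2.449 + 0.032
Sum = 4.51

4.51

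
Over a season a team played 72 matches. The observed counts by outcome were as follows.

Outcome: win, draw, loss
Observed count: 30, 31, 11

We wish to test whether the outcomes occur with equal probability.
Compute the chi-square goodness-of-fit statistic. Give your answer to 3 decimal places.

10.583

Under H₀ each category has probability 1/3, so each expected count is 72/3 = 24.
cat         O        E   (O−E)²/E
win        30       24     1.5000
draw       31       24     2.0417
loss       11       24     7.0417
Sum = 10.583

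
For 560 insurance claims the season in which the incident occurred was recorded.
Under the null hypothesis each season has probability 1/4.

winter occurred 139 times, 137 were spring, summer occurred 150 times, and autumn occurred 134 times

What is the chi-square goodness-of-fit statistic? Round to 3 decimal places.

Under H₀ each category has probability 1/4, so each expected count is 560/4 = 140.
winter: (139 − 140)²/140 = 1/140 = 0.0071
spring: (137 − 140)²/140 = 9/140 = 0.0643
summer: (150 − 140)²/140 = 100/140 = 0.7143
autumn: (134 − 140)²/140 = 36/140 = 0.2571
Sum = 1.043

1.043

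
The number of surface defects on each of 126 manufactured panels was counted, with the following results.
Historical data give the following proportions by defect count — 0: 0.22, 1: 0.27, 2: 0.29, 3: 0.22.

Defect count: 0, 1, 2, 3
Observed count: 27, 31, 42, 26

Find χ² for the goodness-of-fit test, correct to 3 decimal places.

Expected counts E_i = n·p_i: 126×0.22 = 27.72, 126×0.27 = 34.02, 126×0.29 = 36.54, 126×0.22 = 27.72.
χ² = (27−27.72)²/27.72 + (31−34.02)²/34.02 + (42−36.54)²/36.54 + (26−27.72)²/27.72
   = 0.0187 + 0.2681 + 0.8159 + 0.1067
Sum = 1.209

1.209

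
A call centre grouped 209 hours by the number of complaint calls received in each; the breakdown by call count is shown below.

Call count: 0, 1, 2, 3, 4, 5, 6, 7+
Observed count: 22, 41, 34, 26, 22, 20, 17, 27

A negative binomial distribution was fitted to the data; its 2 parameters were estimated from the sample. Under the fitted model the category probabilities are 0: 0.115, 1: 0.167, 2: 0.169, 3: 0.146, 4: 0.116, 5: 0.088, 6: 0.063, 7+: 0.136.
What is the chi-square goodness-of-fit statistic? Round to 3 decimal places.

Expected counts E_i = n·p_i: 209×0.115 = 24.035, 209×0.167 = 34.903, 209×0.169 = 35.321, 209×0.146 = 30.514, 209×0.116 = 24.244, 209×0.088 = 18.392, 209×0.063 = 13.167, 209×0.136 = 28.424.
0: (22 − 24.035)²/24.035 = 4.141225/24.035 = 0.1723
1: (41 − 34.903)²/34.903 = 37.173409/34.903 = 1.0650
2: (34 − 35.321)²/35.321 = 1.745041/35.321 = 0.0494
3: (26 − 30.514)²/30.514 = 20.376196/30.514 = 0.6678
4: (22 − 24.244)²/24.244 = 5.035536/24.244 = 0.2077
5: (20 − 18.392)²/18.392 = 2.585664/18.392 = 0.1406
6: (17 − 13.167)²/13.167 = 14.691889/13.167 = 1.1158
7+: (27 − 28.424)²/28.424 = 2.027776/28.424 = 0.0713
Sum = 3.490

3.490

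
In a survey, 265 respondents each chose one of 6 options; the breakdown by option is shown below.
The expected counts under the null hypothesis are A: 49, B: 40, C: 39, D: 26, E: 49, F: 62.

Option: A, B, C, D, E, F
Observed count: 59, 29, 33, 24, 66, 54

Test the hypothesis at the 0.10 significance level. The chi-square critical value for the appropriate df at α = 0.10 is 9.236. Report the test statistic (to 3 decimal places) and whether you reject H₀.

χ² = (59−49)²/49 + (29−40)²/40 + (33−39)²/39 + (24−26)²/26 + (66−49)²/49 + (54−62)²/62
   = 2.0408 + 3.0250 + 0.9231 + 0.1538 + 5.8980 + 1.0323
Sum = 13.073
df = 5. Since 13.073 > 9.236, we reject H₀.

13.073; reject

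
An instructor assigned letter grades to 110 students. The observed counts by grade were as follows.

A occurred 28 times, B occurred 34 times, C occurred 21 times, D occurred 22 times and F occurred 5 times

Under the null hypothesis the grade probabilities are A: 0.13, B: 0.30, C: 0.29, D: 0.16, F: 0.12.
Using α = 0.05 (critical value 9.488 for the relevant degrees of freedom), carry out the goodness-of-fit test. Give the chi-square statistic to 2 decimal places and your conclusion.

Expected counts E_i = n·p_i: 110×0.13 = 14.3, 110×0.30 = 33, 110×0.29 = 31.9, 110×0.16 = 17.6, 110×0.12 = 13.2.
cat         O        E   (O−E)²/E
A          28     14.3     13.125
B          34       33      0.030
C          21     31.9      3.724
D          22     17.6      1.100
F           5     13.2      5.094
Sum = 23.07
df = 4. Since 23.07 > 9.488, we reject H₀.

23.07; reject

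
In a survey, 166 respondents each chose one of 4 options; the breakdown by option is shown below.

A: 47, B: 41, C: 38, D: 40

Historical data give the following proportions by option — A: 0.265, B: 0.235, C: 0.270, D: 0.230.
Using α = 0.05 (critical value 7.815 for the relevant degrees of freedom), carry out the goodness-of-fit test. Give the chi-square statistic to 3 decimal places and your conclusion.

Expected counts E_i = n·p_i: 166×0.265 = 43.99, 166×0.235 = 39.01, 166×0.270 = 44.82, 166×0.230 = 38.18.
χ² = (47−43.99)²/43.99 + (41−39.01)²/39.01 + (38−44.82)²/44.82 + (40−38.18)²/38.18
   = 0.2060 + 0.1015 + 1.0378 + 0.0868
Sum = 1.432
df = 3. Since 1.432 < 7.815, we do not reject H₀.

1.432; do not reject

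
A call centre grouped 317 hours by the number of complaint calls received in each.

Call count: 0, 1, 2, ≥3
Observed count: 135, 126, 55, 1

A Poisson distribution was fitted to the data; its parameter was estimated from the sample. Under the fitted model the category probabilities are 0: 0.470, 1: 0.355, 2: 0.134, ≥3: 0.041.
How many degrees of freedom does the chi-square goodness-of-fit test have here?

2

There are k = 4 categories and 1 parameter estimated from the data, so df = 4 − 1 − 1 = 2.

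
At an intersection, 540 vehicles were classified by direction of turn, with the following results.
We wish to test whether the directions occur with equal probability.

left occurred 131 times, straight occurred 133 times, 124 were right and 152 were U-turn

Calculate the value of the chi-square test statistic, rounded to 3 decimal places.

Expected count for each of the 4 categories: 540/4 = 135.
cat           O        E   (O−E)²/E
left        131      135     0.1185
straight    133      135     0.0296
right       124      135     0.8963
U-turn      152      135     2.1407
Sum = 3.185

3.185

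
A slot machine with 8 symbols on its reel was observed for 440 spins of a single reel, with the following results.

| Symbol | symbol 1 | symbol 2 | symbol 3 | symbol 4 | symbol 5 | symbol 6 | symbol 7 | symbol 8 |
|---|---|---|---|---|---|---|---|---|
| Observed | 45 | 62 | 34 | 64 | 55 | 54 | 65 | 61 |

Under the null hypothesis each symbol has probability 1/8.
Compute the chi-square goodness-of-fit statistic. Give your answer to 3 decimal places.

Expected count for each of the 8 categories: 440/8 = 55.
symbol 1: (45 − 55)²/55 = 100/55 = 1.8182
symbol 2: (62 − 55)²/55 = 49/55 = 0.8909
symbol 3: (34 − 55)²/55 = 441/55 = 8.0182
symbol 4: (64 − 55)²/55 = 81/55 = 1.4727
symbol 5: (55 − 55)²/55 = 0/55 = 0.0000
symbol 6: (54 − 55)²/55 = 1/55 = 0.0182
symbol 7: (65 − 55)²/55 = 100/55 = 1.8182
symbol 8: (61 − 55)²/55 = 36/55 = 0.6545
Sum = 14.691

14.691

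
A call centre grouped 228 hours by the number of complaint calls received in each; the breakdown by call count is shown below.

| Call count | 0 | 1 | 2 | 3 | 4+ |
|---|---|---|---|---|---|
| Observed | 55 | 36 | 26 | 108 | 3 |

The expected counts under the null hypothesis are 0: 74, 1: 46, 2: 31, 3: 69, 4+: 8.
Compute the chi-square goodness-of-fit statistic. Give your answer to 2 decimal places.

33.03

0: (55 − 74)²/74 = 361/74 = 4.878
1: (36 − 46)²/46 = 100/46 = 2.174
2: (26 − 31)²/31 = 25/31 = 0.806
3: (108 − 69)²/69 = 1521/69 = 22.043
4+: (3 − 8)²/8 = 25/8 = 3.125
Sum = 33.03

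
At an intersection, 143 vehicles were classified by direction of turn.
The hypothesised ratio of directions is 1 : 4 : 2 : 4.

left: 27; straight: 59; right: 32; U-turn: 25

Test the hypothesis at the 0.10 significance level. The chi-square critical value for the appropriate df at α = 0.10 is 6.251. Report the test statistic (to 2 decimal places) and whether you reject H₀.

31.42; reject

Ratio total = 11. Expected counts: 143×1/11 = 13, 143×4/11 = 52, 143×2/11 = 26, 143×4/11 = 52.
left: (27 − 13)²/13 = 196/13 = 15.077
straight: (59 − 52)²/52 = 49/52 = 0.942
right: (32 − 26)²/26 = 36/26 = 1.385
U-turn: (25 − 52)²/52 = 729/52 = 14.019
Sum = 31.42
df = 3. Since 31.42 > 6.251, we reject H₀.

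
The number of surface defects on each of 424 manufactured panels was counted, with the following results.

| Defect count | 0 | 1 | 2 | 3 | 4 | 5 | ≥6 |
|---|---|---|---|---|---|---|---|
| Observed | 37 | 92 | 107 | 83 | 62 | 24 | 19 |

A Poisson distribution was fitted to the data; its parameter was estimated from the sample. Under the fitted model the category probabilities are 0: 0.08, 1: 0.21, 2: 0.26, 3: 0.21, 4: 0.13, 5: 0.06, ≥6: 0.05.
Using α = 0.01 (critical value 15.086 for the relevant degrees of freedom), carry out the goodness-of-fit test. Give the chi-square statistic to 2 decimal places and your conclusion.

Expected counts E_i = n·p_i: 424×0.08 = 33.92, 424×0.21 = 89.04, 424×0.26 = 110.24, 424×0.21 = 89.04, 424×0.13 = 55.12, 424×0.06 = 25.44, 424×0.05 = 21.2.
cat         O        E   (O−E)²/E
0          37    33.92      0.280
1          92    89.04      0.098
2         107   110.24      0.095
3          83    89.04      0.410
4          62    55.12      0.859
5          24    25.44      0.082
≥6         19     21.2      0.228
Sum = 2.05
df = 5. Since 2.05 < 15.086, we do not reject H₀.

2.05; do not reject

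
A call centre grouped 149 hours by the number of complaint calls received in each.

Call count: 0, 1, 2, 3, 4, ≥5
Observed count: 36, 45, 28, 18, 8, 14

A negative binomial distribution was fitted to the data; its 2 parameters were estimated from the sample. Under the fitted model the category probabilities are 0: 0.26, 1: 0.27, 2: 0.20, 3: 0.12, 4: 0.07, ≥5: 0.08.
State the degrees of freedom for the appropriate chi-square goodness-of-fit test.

There are k = 6 categories and 2 parameters estimated from the data, so df = 6 − 1 − 2 = 3.

3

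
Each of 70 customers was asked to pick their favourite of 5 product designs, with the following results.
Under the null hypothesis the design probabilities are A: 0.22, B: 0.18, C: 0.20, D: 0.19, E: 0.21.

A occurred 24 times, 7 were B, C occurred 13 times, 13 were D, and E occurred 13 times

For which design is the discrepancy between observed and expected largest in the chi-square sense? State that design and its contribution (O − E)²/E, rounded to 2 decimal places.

Expected counts E_i = n·p_i: 70×0.22 = 15.4, 70×0.18 = 12.6, 70×0.20 = 14, 70×0.19 = 13.3, 70×0.21 = 14.7.
χ² = (24−15.4)²/15.4 + (7−12.6)²/12.6 + (13−14)²/14 + (13−13.3)²/13.3 + (13−14.7)²/14.7
   = 4.803 + 2.489 + 0.071 + 0.007 + 0.197
The largest term is for A: 4.80.

A, 4.80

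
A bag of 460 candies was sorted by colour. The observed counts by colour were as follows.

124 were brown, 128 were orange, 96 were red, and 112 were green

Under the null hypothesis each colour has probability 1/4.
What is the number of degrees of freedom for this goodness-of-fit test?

3

There are k = 4 categories and no parameters were estimated from the data, so df = 4 − 1 = 3.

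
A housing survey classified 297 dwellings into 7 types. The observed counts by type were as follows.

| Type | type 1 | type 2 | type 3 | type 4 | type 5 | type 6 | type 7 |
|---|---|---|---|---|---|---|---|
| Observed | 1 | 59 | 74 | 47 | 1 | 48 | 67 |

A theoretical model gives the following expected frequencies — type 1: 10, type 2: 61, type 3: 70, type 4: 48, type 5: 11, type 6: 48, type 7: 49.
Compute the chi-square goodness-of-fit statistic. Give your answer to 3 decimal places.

24.118

χ² = (1−10)²/10 + (59−61)²/61 + (74−70)²/70 + (47−48)²/48 + (1−11)²/11 + (48−48)²/48 + (67−49)²/49
   = 8.1000 + 0.0656 + 0.2286 + 0.0208 + 9.0909 + 0.0000 + 6.6122
Sum = 24.118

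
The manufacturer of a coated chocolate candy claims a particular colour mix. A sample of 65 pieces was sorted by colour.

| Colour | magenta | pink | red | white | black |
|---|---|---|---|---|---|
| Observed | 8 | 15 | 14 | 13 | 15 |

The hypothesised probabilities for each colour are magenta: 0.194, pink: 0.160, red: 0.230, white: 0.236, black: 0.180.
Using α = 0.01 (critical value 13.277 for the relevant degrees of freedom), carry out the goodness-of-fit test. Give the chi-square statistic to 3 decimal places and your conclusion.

Expected counts E_i = n·p_i: 65×0.194 = 12.61, 65×0.160 = 10.4, 65×0.230 = 14.95, 65×0.236 = 15.34, 65×0.180 = 11.7.
cat          O        E   (O−E)²/E
magenta      8    12.61     1.6853
pink        15     10.4     2.0346
red         14    14.95     0.0604
white       13    15.34     0.3569
black       15     11.7     0.9308
Sum = 5.068
df = 4. Since 5.068 < 13.277, we do not reject H₀.

5.068; do not reject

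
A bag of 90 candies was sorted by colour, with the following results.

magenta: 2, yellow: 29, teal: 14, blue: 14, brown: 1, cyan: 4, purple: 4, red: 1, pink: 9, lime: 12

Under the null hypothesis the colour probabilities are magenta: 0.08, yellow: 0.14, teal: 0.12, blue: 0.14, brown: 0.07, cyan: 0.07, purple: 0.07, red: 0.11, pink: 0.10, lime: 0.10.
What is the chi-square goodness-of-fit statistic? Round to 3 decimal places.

41.344

Expected counts E_i = n·p_i: 90×0.08 = 7.2, 90×0.14 = 12.6, 90×0.12 = 10.8, 90×0.14 = 12.6, 90×0.07 = 6.3, 90×0.07 = 6.3, 90×0.07 = 6.3, 90×0.11 = 9.9, 90×0.10 = 9, 90×0.10 = 9.
cat          O        E   (O−E)²/E
magenta      2      7.2     3.7556
yellow      29     12.6    21.3460
teal        14     10.8     0.9481
blue        14     12.6     0.1556
brown        1      6.3     4.4587
cyan         4      6.3     0.8397
purple       4      6.3     0.8397
red          1      9.9     8.0010
pink         9        9     0.0000
lime        12        9     1.0000
Sum = 41.344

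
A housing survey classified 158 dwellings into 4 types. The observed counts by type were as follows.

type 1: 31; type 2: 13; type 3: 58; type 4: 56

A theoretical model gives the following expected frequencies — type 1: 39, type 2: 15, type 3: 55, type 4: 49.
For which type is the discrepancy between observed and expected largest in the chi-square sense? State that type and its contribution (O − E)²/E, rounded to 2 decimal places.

type 1, 1.64

type 1: (31 − 39)²/39 = 64/39 = 1.641
type 2: (13 − 15)²/15 = 4/15 = 0.267
type 3: (58 − 55)²/55 = 9/55 = 0.164
type 4: (56 − 49)²/49 = 49/49 = 1.000
The largest term is for type 1: 1.64.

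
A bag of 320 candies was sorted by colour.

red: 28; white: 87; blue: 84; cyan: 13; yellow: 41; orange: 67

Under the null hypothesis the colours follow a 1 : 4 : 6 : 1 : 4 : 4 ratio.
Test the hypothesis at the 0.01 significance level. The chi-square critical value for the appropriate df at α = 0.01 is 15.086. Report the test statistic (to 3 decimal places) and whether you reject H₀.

Ratio total = 20. Expected counts: 320×1/20 = 16, 320×4/20 = 64, 320×6/20 = 96, 320×1/20 = 16, 320×4/20 = 64, 320×4/20 = 64.
red: (28 − 16)²/16 = 144/16 = 9.0000
white: (87 − 64)²/64 = 529/64 = 8.2656
blue: (84 − 96)²/96 = 144/96 = 1.5000
cyan: (13 − 16)²/16 = 9/16 = 0.5625
yellow: (41 − 64)²/64 = 529/64 = 8.2656
orange: (67 − 64)²/64 = 9/64 = 0.1406
Sum = 27.734
df = 5. Since 27.734 > 15.086, we reject H₀.

27.734; reject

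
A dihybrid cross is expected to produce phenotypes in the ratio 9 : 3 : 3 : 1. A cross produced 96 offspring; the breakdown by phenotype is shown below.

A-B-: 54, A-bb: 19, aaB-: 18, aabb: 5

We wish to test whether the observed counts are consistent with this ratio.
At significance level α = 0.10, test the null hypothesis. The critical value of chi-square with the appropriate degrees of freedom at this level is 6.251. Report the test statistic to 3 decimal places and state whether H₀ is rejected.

0.222; do not reject

Ratio total = 16. Expected counts: 96×9/16 = 54, 96×3/16 = 18, 96×3/16 = 18, 96×1/16 = 6.
A-B-: (54 − 54)²/54 = 0/54 = 0.0000
A-bb: (19 − 18)²/18 = 1/18 = 0.0556
aaB-: (18 − 18)²/18 = 0/18 = 0.0000
aabb: (5 − 6)²/6 = 1/6 = 0.1667
Sum = 0.222
df = 3. Since 0.222 < 6.251, we do not reject H₀.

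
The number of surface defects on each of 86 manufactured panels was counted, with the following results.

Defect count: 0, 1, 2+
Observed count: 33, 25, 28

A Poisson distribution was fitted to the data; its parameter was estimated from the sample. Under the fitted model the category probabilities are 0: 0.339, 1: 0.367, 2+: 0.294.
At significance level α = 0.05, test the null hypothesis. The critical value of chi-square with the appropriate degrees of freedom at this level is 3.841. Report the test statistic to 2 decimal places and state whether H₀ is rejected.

2.16; do not reject

Expected counts E_i = n·p_i: 86×0.339 = 29.154, 86×0.367 = 31.562, 86×0.294 = 25.284.
χ² = (33−29.154)²/29.154 + (25−31.562)²/31.562 + (28−25.284)²/25.284
   = 0.507 + 1.364 + 0.292
Sum = 2.16
df = 1. Since 2.16 < 3.841, we do not reject H₀.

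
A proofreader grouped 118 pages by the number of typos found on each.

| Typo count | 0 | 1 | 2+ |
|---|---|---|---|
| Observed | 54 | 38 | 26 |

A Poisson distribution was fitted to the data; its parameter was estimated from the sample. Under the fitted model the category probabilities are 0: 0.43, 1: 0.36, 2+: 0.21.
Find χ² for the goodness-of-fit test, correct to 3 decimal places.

Expected counts E_i = n·p_i: 118×0.43 = 50.74, 118×0.36 = 42.48, 118×0.21 = 24.78.
0: (54 − 50.74)²/50.74 = 10.6276/50.74 = 0.2095
1: (38 − 42.48)²/42.48 = 20.0704/42.48 = 0.4725
2+: (26 − 24.78)²/24.78 = 1.4884/24.78 = 0.0601
Sum = 0.742

0.742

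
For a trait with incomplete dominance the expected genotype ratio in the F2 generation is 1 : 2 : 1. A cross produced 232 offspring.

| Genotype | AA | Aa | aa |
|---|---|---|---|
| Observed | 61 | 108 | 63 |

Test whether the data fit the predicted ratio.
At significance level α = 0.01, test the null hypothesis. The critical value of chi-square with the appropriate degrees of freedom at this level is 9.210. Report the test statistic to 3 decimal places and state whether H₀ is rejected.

Ratio total = 4. Expected counts: 232×1/4 = 58, 232×2/4 = 116, 232×1/4 = 58.
cat         O        E   (O−E)²/E
AA         61       58     0.1552
Aa        108      116     0.5517
aa         63       58     0.4310
Sum = 1.138
df = 2. Since 1.138 < 9.210, we do not reject H₀.

1.138; do not reject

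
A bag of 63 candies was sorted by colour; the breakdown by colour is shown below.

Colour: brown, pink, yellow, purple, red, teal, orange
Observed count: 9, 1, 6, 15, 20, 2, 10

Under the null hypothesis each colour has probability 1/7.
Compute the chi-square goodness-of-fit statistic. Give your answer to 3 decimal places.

Expected count for each of the 7 categories: 63/7 = 9.
χ² = (9−9)²/9 + (1−9)²/9 + (6−9)²/9 + (15−9)²/9 + (20−9)²/9 + (2−9)²/9 + (10−9)²/9
   = 0.0000 + 7.1111 + 1.0000 + 4.0000 + 13.4444 + 5.4444 + 0.1111
Sum = 31.111

31.111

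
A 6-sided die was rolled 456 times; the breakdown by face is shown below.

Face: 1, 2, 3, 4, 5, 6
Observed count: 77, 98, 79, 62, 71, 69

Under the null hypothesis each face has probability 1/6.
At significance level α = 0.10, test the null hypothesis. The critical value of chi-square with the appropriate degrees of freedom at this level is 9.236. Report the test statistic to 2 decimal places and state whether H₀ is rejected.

Expected count for each of the 6 categories: 456/6 = 76.
χ² = (77−76)²/76 + (98−76)²/76 + (79−76)²/76 + (62−76)²/76 + (71−76)²/76 + (69−76)²/76
   = 0.013 + 6.368 + 0.118 + 2.579 + 0.329 + 0.645
Sum = 10.05
df = 5. Since 10.05 > 9.236, we reject H₀.

10.05; reject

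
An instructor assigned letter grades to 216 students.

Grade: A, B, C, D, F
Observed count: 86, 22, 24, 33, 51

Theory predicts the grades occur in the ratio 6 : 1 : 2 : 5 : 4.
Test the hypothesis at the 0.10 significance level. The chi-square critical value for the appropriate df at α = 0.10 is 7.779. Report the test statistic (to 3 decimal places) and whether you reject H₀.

23.393; reject

Ratio total = 18. Expected counts: 216×6/18 = 72, 216×1/18 = 12, 216×2/18 = 24, 216×5/18 = 60, 216×4/18 = 48.
χ² = (86−72)²/72 + (22−12)²/12 + (24−24)²/24 + (33−60)²/60 + (51−48)²/48
   = 2.7222 + 8.3333 + 0.0000 + 12.1500 + 0.1875
Sum = 23.393
df = 4. Since 23.393 > 7.779, we reject H₀.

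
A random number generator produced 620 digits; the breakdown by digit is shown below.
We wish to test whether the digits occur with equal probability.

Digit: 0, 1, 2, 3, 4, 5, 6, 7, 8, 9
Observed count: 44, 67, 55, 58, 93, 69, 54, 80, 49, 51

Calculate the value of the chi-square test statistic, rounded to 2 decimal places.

Under H₀ each category has probability 1/10, so each expected count is 620/10 = 62.
0: (44 − 62)²/62 = 324/62 = 5.226
1: (67 − 62)²/62 = 25/62 = 0.403
2: (55 − 62)²/62 = 49/62 = 0.790
3: (58 − 62)²/62 = 16/62 = 0.258
4: (93 − 62)²/62 = 961/62 = 15.500
5: (69 − 62)²/62 = 49/62 = 0.790
6: (54 − 62)²/62 = 64/62 = 1.032
7: (80 − 62)²/62 = 324/62 = 5.226
8: (49 − 62)²/62 = 169/62 = 2.726
9: (51 − 62)²/62 = 121/62 = 1.952
Sum = 33.90

33.90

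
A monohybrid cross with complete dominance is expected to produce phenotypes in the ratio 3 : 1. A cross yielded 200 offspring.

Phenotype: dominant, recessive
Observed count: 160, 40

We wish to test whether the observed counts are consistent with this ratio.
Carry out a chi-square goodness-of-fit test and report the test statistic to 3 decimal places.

2.667

Ratio total = 4. Expected counts: 200×3/4 = 150, 200×1/4 = 50.
dominant: (160 − 150)²/150 = 100/150 = 0.6667
recessive: (40 − 50)²/50 = 100/50 = 2.0000
Sum = 2.667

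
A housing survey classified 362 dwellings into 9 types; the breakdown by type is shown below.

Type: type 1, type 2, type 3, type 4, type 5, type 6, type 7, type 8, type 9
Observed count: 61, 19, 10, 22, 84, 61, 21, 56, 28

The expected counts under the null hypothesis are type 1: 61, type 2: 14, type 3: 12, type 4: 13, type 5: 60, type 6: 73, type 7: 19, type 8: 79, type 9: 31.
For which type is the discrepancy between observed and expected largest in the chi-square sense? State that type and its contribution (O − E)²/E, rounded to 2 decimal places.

type 5, 9.60

type 1: (61 − 61)²/61 = 0/61 = 0.000
type 2: (19 − 14)²/14 = 25/14 = 1.786
type 3: (10 − 12)²/12 = 4/12 = 0.333
type 4: (22 − 13)²/13 = 81/13 = 6.231
type 5: (84 − 60)²/60 = 576/60 = 9.600
type 6: (61 − 73)²/73 = 144/73 = 1.973
type 7: (21 − 19)²/19 = 4/19 = 0.211
type 8: (56 − 79)²/79 = 529/79 = 6.696
type 9: (28 − 31)²/31 = 9/31 = 0.290
The largest term is for type 5: 9.60.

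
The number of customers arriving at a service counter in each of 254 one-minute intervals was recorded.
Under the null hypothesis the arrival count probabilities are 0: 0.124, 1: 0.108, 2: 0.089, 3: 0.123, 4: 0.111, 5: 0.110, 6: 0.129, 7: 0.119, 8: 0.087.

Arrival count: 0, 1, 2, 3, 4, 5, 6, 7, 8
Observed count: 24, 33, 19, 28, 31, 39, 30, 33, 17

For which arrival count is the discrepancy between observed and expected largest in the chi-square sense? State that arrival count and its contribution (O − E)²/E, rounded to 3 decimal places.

5, 4.378

Expected counts E_i = n·p_i: 254×0.124 = 31.496, 254×0.108 = 27.432, 254×0.089 = 22.606, 254×0.123 = 31.242, 254×0.111 = 28.194, 254×0.110 = 27.94, 254×0.129 = 32.766, 254×0.119 = 30.226, 254×0.087 = 22.098.
cat         O        E   (O−E)²/E
0          24   31.496     1.7840
1          33   27.432     1.1302
2          19   22.606     0.5752
3          28   31.242     0.3364
4          31   28.194     0.2793
5          39    27.94     4.3781
6          30   32.766     0.2335
7          33   30.226     0.2546
8          17   22.098     1.1761
The largest term is for 5: 4.378.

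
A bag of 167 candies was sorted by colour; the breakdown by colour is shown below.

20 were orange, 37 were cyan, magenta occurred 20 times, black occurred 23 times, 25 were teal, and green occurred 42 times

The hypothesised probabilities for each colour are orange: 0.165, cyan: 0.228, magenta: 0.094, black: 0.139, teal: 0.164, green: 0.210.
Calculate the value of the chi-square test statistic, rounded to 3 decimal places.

4.860

Expected counts E_i = n·p_i: 167×0.165 = 27.555, 167×0.228 = 38.076, 167×0.094 = 15.698, 167×0.139 = 23.213, 167×0.164 = 27.388, 167×0.210 = 35.07.
orange: (20 − 27.555)²/27.555 = 57.078025/27.555 = 2.0714
cyan: (37 − 38.076)²/38.076 = 1.157776/38.076 = 0.0304
magenta: (20 − 15.698)²/15.698 = 18.507204/15.698 = 1.1790
black: (23 − 23.213)²/23.213 = 0.045369/23.213 = 0.0020
teal: (25 − 27.388)²/27.388 = 5.702544/27.388 = 0.2082
green: (42 − 35.07)²/35.07 = 48.0249/35.07 = 1.3694
Sum = 4.860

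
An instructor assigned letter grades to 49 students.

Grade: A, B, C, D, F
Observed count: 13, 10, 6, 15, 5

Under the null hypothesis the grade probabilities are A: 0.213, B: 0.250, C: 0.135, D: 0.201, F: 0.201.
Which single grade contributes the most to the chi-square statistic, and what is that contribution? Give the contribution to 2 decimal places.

D, 2.69

Expected counts E_i = n·p_i: 49×0.213 = 10.437, 49×0.250 = 12.25, 49×0.135 = 6.615, 49×0.201 = 9.849, 49×0.201 = 9.849.
cat         O        E   (O−E)²/E
A          13   10.437      0.629
B          10    12.25      0.413
C           6    6.615      0.057
D          15    9.849      2.694
F           5    9.849      2.387
The largest term is for D: 2.69.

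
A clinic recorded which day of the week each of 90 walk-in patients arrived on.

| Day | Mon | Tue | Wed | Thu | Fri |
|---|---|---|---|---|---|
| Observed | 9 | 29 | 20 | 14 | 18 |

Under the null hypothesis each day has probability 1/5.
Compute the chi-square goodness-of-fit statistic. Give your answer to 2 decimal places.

Expected count for each of the 5 categories: 90/5 = 18.
Mon: (9 − 18)²/18 = 81/18 = 4.500
Tue: (29 − 18)²/18 = 121/18 = 6.722
Wed: (20 − 18)²/18 = 4/18 = 0.222
Thu: (14 − 18)²/18 = 16/18 = 0.889
Fri: (18 − 18)²/18 = 0/18 = 0.000
Sum = 12.33

12.33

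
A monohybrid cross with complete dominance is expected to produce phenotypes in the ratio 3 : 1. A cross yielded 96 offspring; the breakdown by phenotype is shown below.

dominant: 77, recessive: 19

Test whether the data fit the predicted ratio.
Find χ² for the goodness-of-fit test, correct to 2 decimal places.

1.39

Ratio total = 4. Expected counts: 96×3/4 = 72, 96×1/4 = 24.
χ² = (77−72)²/72 + (19−24)²/24
   = 0.347 + 1.042
Sum = 1.39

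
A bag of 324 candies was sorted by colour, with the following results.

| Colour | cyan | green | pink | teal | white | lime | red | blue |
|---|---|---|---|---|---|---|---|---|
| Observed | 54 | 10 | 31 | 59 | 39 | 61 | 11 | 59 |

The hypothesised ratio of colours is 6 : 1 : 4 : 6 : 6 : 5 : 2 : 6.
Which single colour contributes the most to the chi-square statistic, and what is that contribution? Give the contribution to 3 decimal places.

Ratio total = 36. Expected counts: 324×6/36 = 54, 324×1/36 = 9, 324×4/36 = 36, 324×6/36 = 54, 324×6/36 = 54, 324×5/36 = 45, 324×2/36 = 18, 324×6/36 = 54.
cyan: (54 − 54)²/54 = 0/54 = 0.0000
green: (10 − 9)²/9 = 1/9 = 0.1111
pink: (31 − 36)²/36 = 25/36 = 0.6944
teal: (59 − 54)²/54 = 25/54 = 0.4630
white: (39 − 54)²/54 = 225/54 = 4.1667
lime: (61 − 45)²/45 = 256/45 = 5.6889
red: (11 − 18)²/18 = 49/18 = 2.7222
blue: (59 − 54)²/54 = 25/54 = 0.4630
The largest term is for lime: 5.689.

lime, 5.689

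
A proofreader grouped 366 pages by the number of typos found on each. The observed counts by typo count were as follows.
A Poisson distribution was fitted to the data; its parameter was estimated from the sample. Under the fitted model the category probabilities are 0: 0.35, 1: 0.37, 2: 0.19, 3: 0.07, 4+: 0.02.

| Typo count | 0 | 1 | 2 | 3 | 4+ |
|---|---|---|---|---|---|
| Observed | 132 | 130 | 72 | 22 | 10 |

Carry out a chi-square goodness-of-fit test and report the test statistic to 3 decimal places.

1.915

Expected counts E_i = n·p_i: 366×0.35 = 128.1, 366×0.37 = 135.42, 366×0.19 = 69.54, 366×0.07 = 25.62, 366×0.02 = 7.32.
0: (132 − 128.1)²/128.1 = 15.21/128.1 = 0.1187
1: (130 − 135.42)²/135.42 = 29.3764/135.42 = 0.2169
2: (72 − 69.54)²/69.54 = 6.0516/69.54 = 0.0870
3: (22 − 25.62)²/25.62 = 13.1044/25.62 = 0.5115
4+: (10 − 7.32)²/7.32 = 7.1824/7.32 = 0.9812
Sum = 1.915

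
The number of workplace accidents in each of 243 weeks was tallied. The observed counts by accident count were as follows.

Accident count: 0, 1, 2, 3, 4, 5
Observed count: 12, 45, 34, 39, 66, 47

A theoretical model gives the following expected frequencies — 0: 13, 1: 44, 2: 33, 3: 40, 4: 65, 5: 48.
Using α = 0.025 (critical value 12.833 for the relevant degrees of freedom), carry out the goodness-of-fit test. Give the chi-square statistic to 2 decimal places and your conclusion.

0: (12 − 13)²/13 = 1/13 = 0.077
1: (45 − 44)²/44 = 1/44 = 0.023
2: (34 − 33)²/33 = 1/33 = 0.030
3: (39 − 40)²/40 = 1/40 = 0.025
4: (66 − 65)²/65 = 1/65 = 0.015
5: (47 − 48)²/48 = 1/48 = 0.021
Sum = 0.19
df = 5. Since 0.19 < 12.833, we do not reject H₀.

0.19; do not reject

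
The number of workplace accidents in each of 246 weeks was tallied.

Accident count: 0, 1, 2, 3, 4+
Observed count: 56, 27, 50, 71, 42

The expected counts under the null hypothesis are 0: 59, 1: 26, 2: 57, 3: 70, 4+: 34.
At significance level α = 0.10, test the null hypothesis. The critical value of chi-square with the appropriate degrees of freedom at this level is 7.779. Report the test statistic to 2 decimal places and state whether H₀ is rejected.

χ² = (56−59)²/59 + (27−26)²/26 + (50−57)²/57 + (71−70)²/70 + (42−34)²/34
   = 0.153 + 0.038 + 0.860 + 0.014 + 1.882
Sum = 2.95
df = 4. Since 2.95 < 7.779, we do not reject H₀.

2.95; do not reject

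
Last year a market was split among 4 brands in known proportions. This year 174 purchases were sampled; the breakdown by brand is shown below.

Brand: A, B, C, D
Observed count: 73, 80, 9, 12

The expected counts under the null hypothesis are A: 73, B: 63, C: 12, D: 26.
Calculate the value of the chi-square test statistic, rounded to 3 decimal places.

12.876

χ² = (73−73)²/73 + (80−63)²/63 + (9−12)²/12 + (12−26)²/26
   = 0.0000 + 4.5873 + 0.7500 + 7.5385
Sum = 12.876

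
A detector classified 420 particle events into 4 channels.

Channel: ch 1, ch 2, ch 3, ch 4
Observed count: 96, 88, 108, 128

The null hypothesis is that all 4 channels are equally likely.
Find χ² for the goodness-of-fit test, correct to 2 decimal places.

8.65

Expected count for each of the 4 categories: 420/4 = 105.
cat         O        E   (O−E)²/E
ch 1       96      105      0.771
ch 2       88      105      2.752
ch 3      108      105      0.086
ch 4      128      105      5.038
Sum = 8.65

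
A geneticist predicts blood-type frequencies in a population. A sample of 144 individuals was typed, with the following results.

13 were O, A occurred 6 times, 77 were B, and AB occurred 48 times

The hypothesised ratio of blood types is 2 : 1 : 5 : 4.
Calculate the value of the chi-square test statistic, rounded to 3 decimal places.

Ratio total = 12. Expected counts: 144×2/12 = 24, 144×1/12 = 12, 144×5/12 = 60, 144×4/12 = 48.
cat         O        E   (O−E)²/E
O          13       24     5.0417
A           6       12     3.0000
B          77       60     4.8167
AB         48       48     0.0000
Sum = 12.858

12.858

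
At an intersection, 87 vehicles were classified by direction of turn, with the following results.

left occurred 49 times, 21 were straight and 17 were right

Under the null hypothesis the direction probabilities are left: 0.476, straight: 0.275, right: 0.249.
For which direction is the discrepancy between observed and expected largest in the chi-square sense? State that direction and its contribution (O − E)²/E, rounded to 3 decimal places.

Expected counts E_i = n·p_i: 87×0.476 = 41.412, 87×0.275 = 23.925, 87×0.249 = 21.663.
χ² = (49−41.412)²/41.412 + (21−23.925)²/23.925 + (17−21.663)²/21.663
   = 1.3904 + 0.3576 + 1.0037
The largest term is for left: 1.390.

left, 1.390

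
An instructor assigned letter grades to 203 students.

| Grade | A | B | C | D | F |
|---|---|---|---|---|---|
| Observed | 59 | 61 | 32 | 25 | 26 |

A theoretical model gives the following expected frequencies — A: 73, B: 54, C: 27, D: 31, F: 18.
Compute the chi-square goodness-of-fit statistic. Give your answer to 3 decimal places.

9.235

cat         O        E   (O−E)²/E
A          59       73     2.6849
B          61       54     0.9074
C          32       27     0.9259
D          25       31     1.1613
F          26       18     3.5556
Sum = 9.235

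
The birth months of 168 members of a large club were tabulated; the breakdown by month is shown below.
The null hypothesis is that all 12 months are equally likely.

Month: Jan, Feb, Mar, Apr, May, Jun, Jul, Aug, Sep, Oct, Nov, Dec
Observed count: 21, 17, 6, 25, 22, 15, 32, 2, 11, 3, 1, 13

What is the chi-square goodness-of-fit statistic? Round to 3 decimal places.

76.857

Expected count for each of the 12 categories: 168/12 = 14.
cat         O        E   (O−E)²/E
Jan        21       14     3.5000
Feb        17       14     0.6429
Mar         6       14     4.5714
Apr        25       14     8.6429
May        22       14     4.5714
Jun        15       14     0.0714
Jul        32       14    23.1429
Aug         2       14    10.2857
Sep        11       14     0.6429
Oct         3       14     8.6429
Nov         1       14    12.0714
Dec        13       14     0.0714
Sum = 76.857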